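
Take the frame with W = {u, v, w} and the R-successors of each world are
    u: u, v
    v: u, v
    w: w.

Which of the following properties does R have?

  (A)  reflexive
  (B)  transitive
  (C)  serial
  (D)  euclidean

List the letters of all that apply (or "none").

A, B, C, D

(A) reflexive: each world relates to itself.
(B) transitive: R is closed under composition.
(C) serial: every world has an R-successor.
(D) euclidean: any two R-successors of the same world are R-related.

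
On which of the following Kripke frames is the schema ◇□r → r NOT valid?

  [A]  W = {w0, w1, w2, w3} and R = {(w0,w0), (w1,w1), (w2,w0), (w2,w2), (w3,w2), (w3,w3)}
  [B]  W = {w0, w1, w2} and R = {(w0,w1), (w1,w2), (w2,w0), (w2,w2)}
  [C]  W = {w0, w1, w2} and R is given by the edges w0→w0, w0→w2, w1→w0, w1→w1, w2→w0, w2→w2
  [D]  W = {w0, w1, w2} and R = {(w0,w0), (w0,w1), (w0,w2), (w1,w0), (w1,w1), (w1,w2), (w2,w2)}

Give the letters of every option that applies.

A, B, C, D

The schema ◇□r → r is the dual of axiom B; it is valid on a frame iff R is symmetric.
(A) R is not symmetric (w2 R w0 but not w0 R w2), so the schema fails here.
(B) R is not symmetric (w0 R w1 but not w1 R w0), so the schema fails here.
(C) R is not symmetric (w1 R w0 but not w0 R w1), so the schema fails here.
(D) R is not symmetric (w0 R w2 but not w2 R w0), so the schema fails here.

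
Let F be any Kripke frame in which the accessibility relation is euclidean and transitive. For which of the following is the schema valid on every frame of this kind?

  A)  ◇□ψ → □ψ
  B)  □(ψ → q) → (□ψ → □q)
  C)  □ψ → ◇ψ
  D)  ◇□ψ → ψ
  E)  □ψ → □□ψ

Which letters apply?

A, B, E

(A) ◇□ψ → □ψ (the dual of axiom 5) characterises the euclidean frames. Every such R is euclidean — valid.
(B) □(ψ → q) → (□ψ → □q) is the K axiom; it holds on all frames — valid.
(C) □ψ → ◇ψ is axiom D; it is valid on a frame exactly when R is serial. Such an R need not be serial, so not valid.
(D) ◇□ψ → ψ is the dual of axiom B, which corresponds to symmetry. Such an R need not be symmetric — not valid.
(E) □ψ → □□ψ is axiom 4, which corresponds to transitivity. Every such R is transitive — valid.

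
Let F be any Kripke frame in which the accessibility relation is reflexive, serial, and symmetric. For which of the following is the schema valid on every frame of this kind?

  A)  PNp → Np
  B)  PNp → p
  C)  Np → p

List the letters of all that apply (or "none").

(A) PNp → Np is the dual of axiom 5, which corresponds to the euclidean property. Such an R need not be euclidean — not valid.
(B) PNp → p is the dual of axiom B, which corresponds to symmetry. Every such R is symmetric — valid.
(C) axiom T: valid iff R is reflexive. Every such R is reflexive — valid.

B, C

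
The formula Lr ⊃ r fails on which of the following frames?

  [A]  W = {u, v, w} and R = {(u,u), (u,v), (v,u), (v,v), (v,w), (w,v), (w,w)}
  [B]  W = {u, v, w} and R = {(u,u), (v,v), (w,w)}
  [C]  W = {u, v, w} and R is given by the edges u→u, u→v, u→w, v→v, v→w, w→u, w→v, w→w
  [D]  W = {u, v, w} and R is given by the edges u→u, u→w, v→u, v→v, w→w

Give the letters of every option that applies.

none

The schema Lr ⊃ r is axiom T; it is valid on a frame iff R is reflexive.
(A) R is reflexive (each world relates to itself), so the schema is valid here.
(B) R is reflexive (each world relates to itself), so the schema is valid here.
(C) R is reflexive (each world relates to itself), so the schema is valid here.
(D) R is reflexive (each world relates to itself), so the schema is valid here.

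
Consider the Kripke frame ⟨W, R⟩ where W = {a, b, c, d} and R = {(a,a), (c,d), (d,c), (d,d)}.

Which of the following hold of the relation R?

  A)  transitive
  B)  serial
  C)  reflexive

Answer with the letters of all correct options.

(A) not transitive: c R d and d R c but not c R c.
(B) not serial: b has no R-successor.
(C) not reflexive: not b R b.

none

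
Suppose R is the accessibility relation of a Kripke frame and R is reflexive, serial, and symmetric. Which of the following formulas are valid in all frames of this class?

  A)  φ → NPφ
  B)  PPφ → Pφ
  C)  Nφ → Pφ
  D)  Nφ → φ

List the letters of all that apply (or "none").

(A) φ → NPφ is axiom B; it is valid on a frame exactly when R is symmetric. Every such R is symmetric, so valid.
(B) PPφ → Pφ is the dual of axiom 4; it is valid on a frame exactly when R is transitive. Such an R need not be transitive, so not valid.
(C) axiom D: valid iff R is serial. Every such R is serial — valid.
(D) Nφ → φ is axiom T, which corresponds to reflexivity. Every such R is reflexive — valid.

A, C, D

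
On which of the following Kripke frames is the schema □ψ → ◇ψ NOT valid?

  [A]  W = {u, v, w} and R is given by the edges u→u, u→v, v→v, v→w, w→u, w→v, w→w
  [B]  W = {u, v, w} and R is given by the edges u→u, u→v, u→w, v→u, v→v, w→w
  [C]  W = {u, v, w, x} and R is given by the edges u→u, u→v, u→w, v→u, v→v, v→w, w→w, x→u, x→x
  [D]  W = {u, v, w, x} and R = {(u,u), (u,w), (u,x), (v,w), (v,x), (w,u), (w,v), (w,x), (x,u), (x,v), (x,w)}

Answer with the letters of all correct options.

The schema □ψ → ◇ψ is axiom D; it is valid on a frame iff R is serial.
(A) R is serial (every world has an R-successor), so the schema is valid here.
(B) R is serial (every world has an R-successor), so the schema is valid here.
(C) R is serial (every world has an R-successor), so the schema is valid here.
(D) R is serial (every world has an R-successor), so the schema is valid here.

none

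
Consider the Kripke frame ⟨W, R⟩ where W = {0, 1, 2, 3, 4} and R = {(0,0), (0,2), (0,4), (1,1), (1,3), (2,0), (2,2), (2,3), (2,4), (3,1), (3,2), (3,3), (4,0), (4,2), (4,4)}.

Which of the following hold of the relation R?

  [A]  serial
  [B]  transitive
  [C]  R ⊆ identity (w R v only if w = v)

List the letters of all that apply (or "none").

(A) serial: every world has an R-successor.
(B) not transitive: 0 R 2 and 2 R 3 but not 0 R 3.
(C) not ⊆ identity: 0 R 2 with 0 ≠ 2.

A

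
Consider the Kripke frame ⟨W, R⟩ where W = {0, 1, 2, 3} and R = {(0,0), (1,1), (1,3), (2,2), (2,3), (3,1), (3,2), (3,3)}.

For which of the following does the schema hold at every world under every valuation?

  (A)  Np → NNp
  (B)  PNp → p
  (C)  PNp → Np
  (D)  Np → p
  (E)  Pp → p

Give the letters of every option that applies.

R is reflexive: each world relates to itself.
R is symmetric: every R-edge is matched by its reverse.
R is not transitive: 1 R 3 and 3 R 2 but not 1 R 2.
R is not euclidean: 3 R 1 and 3 R 2 but not 1 R 2.
R is not a subset of the identity: 1 R 3 with 1 ≠ 3.
(A) Np → NNp is axiom 4; it is valid on a frame exactly when R is transitive. R is not transitive, so not valid.
(B) PNp → p (the dual of axiom B) characterises the symmetric frames. R is symmetric — valid.
(C) PNp → Np is the dual of axiom 5, which corresponds to the euclidean property. R is not euclidean — not valid.
(D) axiom T: valid iff R is reflexive. R is reflexive — valid.
(E) Pp → p (the converse of T) corresponds to R being a subset of the identity. Here R ⊄ identity, so not valid.

B, D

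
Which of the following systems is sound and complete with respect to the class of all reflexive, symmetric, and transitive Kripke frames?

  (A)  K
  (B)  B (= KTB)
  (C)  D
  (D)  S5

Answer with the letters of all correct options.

D

(A) K is determined by the class of arbitrary frames.
(B) B (= KTB) is determined by the class of reflexive and symmetric frames.
(C) D is determined by the class of serial frames.
(D) S5 is determined by exactly this class.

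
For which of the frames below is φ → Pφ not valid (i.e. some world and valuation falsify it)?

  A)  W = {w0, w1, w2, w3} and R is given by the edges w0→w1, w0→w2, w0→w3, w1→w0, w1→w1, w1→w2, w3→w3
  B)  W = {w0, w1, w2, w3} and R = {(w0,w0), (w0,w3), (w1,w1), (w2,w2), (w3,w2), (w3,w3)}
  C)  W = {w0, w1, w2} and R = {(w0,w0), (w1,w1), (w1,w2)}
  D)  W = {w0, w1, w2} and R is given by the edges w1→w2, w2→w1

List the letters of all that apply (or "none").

The schema φ → Pφ is the dual of axiom T; it is valid on a frame iff R is reflexive.
(A) R is not reflexive (not w0 R w0), so the schema fails here.
(B) R is reflexive (each world relates to itself), so the schema is valid here.
(C) R is not reflexive (not w2 R w2), so the schema fails here.
(D) R is not reflexive (not w0 R w0), so the schema fails here.

A, C, D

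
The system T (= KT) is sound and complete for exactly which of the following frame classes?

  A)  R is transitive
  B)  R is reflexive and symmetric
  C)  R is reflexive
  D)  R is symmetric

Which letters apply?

C

(A) this class determines K4, not T (= KT).
(B) this class determines B (= KTB), not T (= KT).
(C) T (= KT) is sound and complete for exactly this class.
(D) this class determines KB, not T (= KT).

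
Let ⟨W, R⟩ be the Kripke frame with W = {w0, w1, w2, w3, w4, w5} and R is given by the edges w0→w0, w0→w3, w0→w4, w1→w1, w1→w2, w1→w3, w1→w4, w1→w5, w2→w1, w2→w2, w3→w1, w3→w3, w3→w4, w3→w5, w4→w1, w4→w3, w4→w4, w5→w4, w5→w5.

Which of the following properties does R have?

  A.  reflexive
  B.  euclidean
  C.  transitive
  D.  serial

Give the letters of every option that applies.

A, D

(A) reflexive: each world relates to itself.
(B) not euclidean: w0 R w3 and w0 R w0 but not w3 R w0.
(C) not transitive: w0 R w3 and w3 R w1 but not w0 R w1.
(D) serial: every world has an R-successor.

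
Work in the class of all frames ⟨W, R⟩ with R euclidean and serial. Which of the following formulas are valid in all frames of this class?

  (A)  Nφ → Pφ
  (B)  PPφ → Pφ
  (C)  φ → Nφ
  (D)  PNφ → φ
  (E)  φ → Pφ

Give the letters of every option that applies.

(A) axiom D: valid iff R is serial. Every such R is serial — valid.
(B) PPφ → Pφ is the dual of axiom 4; it is valid on a frame exactly when R is transitive. Such an R need not be transitive, so not valid.
(C) φ → Nφ is valid only on frames where every R-edge is a self-loop. Such an R need not be a subset of the identity — not valid.
(D) the dual of axiom B: valid iff R is symmetric. Such an R need not be symmetric — not valid.
(E) φ → Pφ (the dual of axiom T) characterises the reflexive frames. Such an R need not be reflexive — not valid.

A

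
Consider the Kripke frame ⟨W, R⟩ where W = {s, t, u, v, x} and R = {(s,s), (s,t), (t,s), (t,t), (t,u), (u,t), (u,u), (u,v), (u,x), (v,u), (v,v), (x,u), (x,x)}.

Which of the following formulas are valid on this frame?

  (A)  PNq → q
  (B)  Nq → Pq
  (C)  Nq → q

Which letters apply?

A, B, C

R is reflexive: each world relates to itself.
R is symmetric: every R-edge is matched by its reverse.
R is serial: every world has an R-successor.
(A) PNq → q is the dual of axiom B, which corresponds to symmetry. R is symmetric — valid.
(B) Nq → Pq is axiom D, which corresponds to seriality. R is serial — valid.
(C) Nq → q is axiom T; it is valid on a frame exactly when R is reflexive. R is reflexive, so valid.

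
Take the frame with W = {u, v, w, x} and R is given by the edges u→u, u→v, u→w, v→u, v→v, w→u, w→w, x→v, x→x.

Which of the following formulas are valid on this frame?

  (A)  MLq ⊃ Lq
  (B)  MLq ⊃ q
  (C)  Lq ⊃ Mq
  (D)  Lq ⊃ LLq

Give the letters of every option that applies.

R is not symmetric: x R v but not v R x.
R is not transitive: v R u and u R w but not v R w.
R is not euclidean: u R v and u R w but not v R w.
R is serial: every world has an R-successor.
(A) MLq ⊃ Lq is the dual of axiom 5; it is valid on a frame exactly when R is euclidean. R is not euclidean, so not valid.
(B) the dual of axiom B: valid iff R is symmetric. R is not symmetric — not valid.
(C) axiom D: valid iff R is serial. R is serial — valid.
(D) Lq ⊃ LLq is axiom 4; it is valid on a frame exactly when R is transitive. R is not transitive, so not valid.

C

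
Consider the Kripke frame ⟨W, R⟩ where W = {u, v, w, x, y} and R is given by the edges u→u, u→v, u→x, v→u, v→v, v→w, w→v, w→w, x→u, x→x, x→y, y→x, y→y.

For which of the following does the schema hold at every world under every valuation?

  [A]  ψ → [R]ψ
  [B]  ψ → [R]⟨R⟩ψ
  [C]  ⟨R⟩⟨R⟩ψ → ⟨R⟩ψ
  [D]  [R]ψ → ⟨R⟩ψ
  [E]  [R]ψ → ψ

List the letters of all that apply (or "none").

B, D, E

R is reflexive: each world relates to itself.
R is symmetric: every R-edge is matched by its reverse.
R is not transitive: u R v and v R w but not u R w.
R is serial: every world has an R-successor.
R is not a subset of the identity: u R v with u ≠ v.
(A) ψ → [R]ψ is valid only on frames where every R-edge is a self-loop. Here R ⊄ identity — not valid.
(B) axiom B: valid iff R is symmetric. R is symmetric — valid.
(C) ⟨R⟩⟨R⟩ψ → ⟨R⟩ψ is the dual of axiom 4, which corresponds to transitivity. R is not transitive — not valid.
(D) [R]ψ → ⟨R⟩ψ (axiom D) characterises the serial frames. R is serial — valid.
(E) [R]ψ → ψ is axiom T; it is valid on a frame exactly when R is reflexive. R is reflexive, so valid.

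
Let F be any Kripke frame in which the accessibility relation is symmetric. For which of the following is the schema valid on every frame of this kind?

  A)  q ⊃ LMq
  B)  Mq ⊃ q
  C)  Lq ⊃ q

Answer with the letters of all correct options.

(A) q ⊃ LMq is axiom B; it is valid on a frame exactly when R is symmetric. Every such R is symmetric, so valid.
(B) Mq ⊃ q (the converse of T) corresponds to R being a subset of the identity. Such an R need not be a subset of the identity, so not valid.
(C) Lq ⊃ q (axiom T) characterises the reflexive frames. Such an R need not be reflexive — not valid.

A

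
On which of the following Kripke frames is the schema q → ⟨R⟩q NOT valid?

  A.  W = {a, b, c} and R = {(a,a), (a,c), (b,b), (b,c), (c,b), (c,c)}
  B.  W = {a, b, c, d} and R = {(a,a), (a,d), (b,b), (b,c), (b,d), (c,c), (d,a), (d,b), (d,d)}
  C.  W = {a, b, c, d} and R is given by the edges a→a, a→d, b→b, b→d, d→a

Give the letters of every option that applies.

The schema q → ⟨R⟩q is the dual of axiom T; it is valid on a frame iff R is reflexive.
(A) R is reflexive (each world relates to itself), so the schema is valid here.
(B) R is reflexive (each world relates to itself), so the schema is valid here.
(C) R is not reflexive (not c R c), so the schema fails here.

C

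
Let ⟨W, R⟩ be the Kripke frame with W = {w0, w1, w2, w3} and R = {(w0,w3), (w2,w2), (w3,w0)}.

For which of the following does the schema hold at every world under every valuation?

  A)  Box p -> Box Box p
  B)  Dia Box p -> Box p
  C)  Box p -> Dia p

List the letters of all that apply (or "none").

R is not transitive: w0 R w3 and w3 R w0 but not w0 R w0.
R is not euclidean: w0 R w3 and w0 R w3 but not w3 R w3.
R is not serial: w1 has no R-successor.
(A) Box p -> Box Box p (axiom 4) characterises the transitive frames. R is not transitive — not valid.
(B) Dia Box p -> Box p is the dual of axiom 5; it is valid on a frame exactly when R is euclidean. R is not euclidean, so not valid.
(C) Box p -> Dia p is axiom D; it is valid on a frame exactly when R is serial. R is not serial, so not valid.

none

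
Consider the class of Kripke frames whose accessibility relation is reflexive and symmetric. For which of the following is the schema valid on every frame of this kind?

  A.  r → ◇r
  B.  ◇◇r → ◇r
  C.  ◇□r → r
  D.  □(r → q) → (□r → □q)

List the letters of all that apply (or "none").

Reflexive relations are serial.
(A) r → ◇r is the dual of axiom T; it is valid on a frame exactly when R is reflexive. Every such R is reflexive, so valid.
(B) the dual of axiom 4: valid iff R is transitive. Such an R need not be transitive — not valid.
(C) the dual of axiom B: valid iff R is symmetric. Every such R is symmetric — valid.
(D) this is just K, valid on every normal frame.

A, C, D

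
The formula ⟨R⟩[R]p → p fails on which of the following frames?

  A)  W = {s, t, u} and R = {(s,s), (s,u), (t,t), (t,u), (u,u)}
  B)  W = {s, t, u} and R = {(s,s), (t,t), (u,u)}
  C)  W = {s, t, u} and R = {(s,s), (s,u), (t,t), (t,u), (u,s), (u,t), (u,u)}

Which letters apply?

The schema ⟨R⟩[R]p → p is the dual of axiom B; it is valid on a frame iff R is symmetric.
(A) R is not symmetric (s R u but not u R s), so the schema fails here.
(B) R is symmetric (every R-edge is matched by its reverse), so the schema is valid here.
(C) R is symmetric (every R-edge is matched by its reverse), so the schema is valid here.

A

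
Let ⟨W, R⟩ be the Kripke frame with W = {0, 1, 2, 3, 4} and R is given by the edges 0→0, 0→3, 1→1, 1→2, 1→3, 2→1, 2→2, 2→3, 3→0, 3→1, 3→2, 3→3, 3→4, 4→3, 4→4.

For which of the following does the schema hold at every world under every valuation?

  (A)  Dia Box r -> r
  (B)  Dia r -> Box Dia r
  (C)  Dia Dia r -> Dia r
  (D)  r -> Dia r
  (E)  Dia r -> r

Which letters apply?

R is reflexive: each world relates to itself.
R is symmetric: every R-edge is matched by its reverse.
R is not transitive: 0 R 3 and 3 R 1 but not 0 R 1.
R is not euclidean: 3 R 0 and 3 R 1 but not 0 R 1.
R is not a subset of the identity: 0 R 3 with 0 ≠ 3.
(A) Dia Box r -> r (the dual of axiom B) characterises the symmetric frames. R is symmetric — valid.
(B) Dia r -> Box Dia r is axiom 5; it is valid on a frame exactly when R is euclidean. R is not euclidean, so not valid.
(C) the dual of axiom 4: valid iff R is transitive. R is not transitive — not valid.
(D) r -> Dia r is the dual of axiom T, which corresponds to reflexivity. R is reflexive — valid.
(E) Dia r -> r (the converse of T) corresponds to R being a subset of the identity. Here R ⊄ identity, so not valid.

A, D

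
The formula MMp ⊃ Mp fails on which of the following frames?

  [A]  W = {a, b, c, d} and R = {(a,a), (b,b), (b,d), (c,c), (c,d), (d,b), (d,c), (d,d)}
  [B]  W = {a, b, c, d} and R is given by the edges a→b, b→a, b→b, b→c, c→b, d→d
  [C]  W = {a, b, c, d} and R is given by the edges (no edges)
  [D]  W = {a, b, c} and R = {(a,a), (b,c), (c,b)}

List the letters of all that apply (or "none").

The schema MMp ⊃ Mp is the dual of axiom 4; it is valid on a frame iff R is transitive.
(A) R is not transitive (b R d and d R c but not b R c), so the schema fails here.
(B) R is not transitive (a R b and b R a but not a R a), so the schema fails here.
(C) R is transitive (R is closed under composition), so the schema is valid here.
(D) R is not transitive (b R c and c R b but not b R b), so the schema fails here.

A, B, D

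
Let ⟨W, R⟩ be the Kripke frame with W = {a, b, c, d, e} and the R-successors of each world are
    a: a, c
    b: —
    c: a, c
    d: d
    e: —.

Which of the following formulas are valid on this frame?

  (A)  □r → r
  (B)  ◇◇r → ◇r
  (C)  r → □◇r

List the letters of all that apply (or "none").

B, C

R is not reflexive: not b R b.
R is symmetric: every R-edge is matched by its reverse.
R is transitive: R is closed under composition.
(A) axiom T: valid iff R is reflexive. R is not reflexive — not valid.
(B) ◇◇r → ◇r is the dual of axiom 4; it is valid on a frame exactly when R is transitive. R is transitive, so valid.
(C) r → □◇r is axiom B; it is valid on a frame exactly when R is symmetric. R is symmetric, so valid.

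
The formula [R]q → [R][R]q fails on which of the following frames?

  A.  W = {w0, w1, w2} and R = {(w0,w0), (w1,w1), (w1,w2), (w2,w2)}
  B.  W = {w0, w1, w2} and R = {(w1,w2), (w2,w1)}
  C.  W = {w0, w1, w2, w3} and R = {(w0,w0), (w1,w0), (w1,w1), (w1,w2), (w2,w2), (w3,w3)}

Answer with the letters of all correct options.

The schema [R]q → [R][R]q is axiom 4; it is valid on a frame iff R is transitive.
(A) R is transitive (R is closed under composition), so the schema is valid here.
(B) R is not transitive (w1 R w2 and w2 R w1 but not w1 R w1), so the schema fails here.
(C) R is transitive (R is closed under composition), so the schema is valid here.

B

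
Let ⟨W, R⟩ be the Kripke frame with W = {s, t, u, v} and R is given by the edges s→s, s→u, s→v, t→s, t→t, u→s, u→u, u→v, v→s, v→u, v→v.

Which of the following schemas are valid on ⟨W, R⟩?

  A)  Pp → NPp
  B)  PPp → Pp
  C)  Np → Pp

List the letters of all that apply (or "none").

C

R is not transitive: t R s and s R u but not t R u.
R is not euclidean: t R s and t R t but not s R t.
R is serial: every world has an R-successor.
(A) Pp → NPp is axiom 5, which corresponds to the euclidean property. R is not euclidean — not valid.
(B) the dual of axiom 4: valid iff R is transitive. R is not transitive — not valid.
(C) Np → Pp is axiom D; it is valid on a frame exactly when R is serial. R is serial, so valid.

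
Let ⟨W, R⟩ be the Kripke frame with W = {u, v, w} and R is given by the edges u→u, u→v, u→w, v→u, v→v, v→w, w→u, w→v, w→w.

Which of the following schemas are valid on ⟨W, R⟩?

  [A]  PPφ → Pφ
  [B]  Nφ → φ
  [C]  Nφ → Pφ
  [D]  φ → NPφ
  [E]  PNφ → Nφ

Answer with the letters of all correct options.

R is reflexive: each world relates to itself.
R is symmetric: every R-edge is matched by its reverse.
R is transitive: R is closed under composition.
R is euclidean: any two R-successors of the same world are R-related.
R is serial: every world has an R-successor.
(A) PPφ → Pφ is the dual of axiom 4; it is valid on a frame exactly when R is transitive. R is transitive, so valid.
(B) Nφ → φ (axiom T) characterises the reflexive frames. R is reflexive — valid.
(C) Nφ → Pφ is axiom D; it is valid on a frame exactly when R is serial. R is serial, so valid.
(D) φ → NPφ (axiom B) characterises the symmetric frames. R is symmetric — valid.
(E) the dual of axiom 5: valid iff R is euclidean. R is euclidean — valid.

A, B, C, D, E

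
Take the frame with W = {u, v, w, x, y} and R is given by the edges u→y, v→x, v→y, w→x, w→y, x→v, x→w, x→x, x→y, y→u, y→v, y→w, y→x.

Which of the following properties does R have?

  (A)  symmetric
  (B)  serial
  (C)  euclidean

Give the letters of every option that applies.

A, B

(A) symmetric: every R-edge is matched by its reverse.
(B) serial: every world has an R-successor.
(C) not euclidean: x R v and x R w but not v R w.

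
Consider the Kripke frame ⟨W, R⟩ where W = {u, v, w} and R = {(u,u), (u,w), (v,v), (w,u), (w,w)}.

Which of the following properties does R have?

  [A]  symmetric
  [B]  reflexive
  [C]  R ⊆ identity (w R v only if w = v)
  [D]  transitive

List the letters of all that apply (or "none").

(A) symmetric: every R-edge is matched by its reverse.
(B) reflexive: each world relates to itself.
(C) not ⊆ identity: u R w with u ≠ w.
(D) transitive: R is closed under composition.

A, B, D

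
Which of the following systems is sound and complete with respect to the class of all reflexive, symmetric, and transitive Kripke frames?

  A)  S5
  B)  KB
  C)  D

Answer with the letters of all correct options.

A

(A) S5 is determined by exactly this class.
(B) KB is determined by the class of symmetric frames.
(C) D is determined by the class of serial frames.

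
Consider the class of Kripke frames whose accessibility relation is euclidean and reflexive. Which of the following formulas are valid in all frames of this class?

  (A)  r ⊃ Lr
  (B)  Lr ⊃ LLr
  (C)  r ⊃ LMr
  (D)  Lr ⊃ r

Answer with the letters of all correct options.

A reflexive euclidean relation is also symmetric (from wRw and wRv the euclidean condition gives vRw) and hence transitive; it is an equivalence relation.
(A) r ⊃ Lr is valid only on frames where every R-edge is a self-loop. Such an R need not be a subset of the identity — not valid.
(B) axiom 4: valid iff R is transitive. Every such R is transitive — valid.
(C) r ⊃ LMr is axiom B, which corresponds to symmetry. Every such R is symmetric — valid.
(D) Lr ⊃ r (axiom T) characterises the reflexive frames. Every such R is reflexive — valid.

B, C, D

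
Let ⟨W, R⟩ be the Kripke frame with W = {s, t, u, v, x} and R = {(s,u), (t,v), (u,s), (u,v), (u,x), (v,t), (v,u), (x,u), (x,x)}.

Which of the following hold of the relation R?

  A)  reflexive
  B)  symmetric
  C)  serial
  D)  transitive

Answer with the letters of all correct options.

(A) not reflexive: not s R s.
(B) symmetric: every R-edge is matched by its reverse.
(C) serial: every world has an R-successor.
(D) not transitive: s R u and u R s but not s R s.

B, C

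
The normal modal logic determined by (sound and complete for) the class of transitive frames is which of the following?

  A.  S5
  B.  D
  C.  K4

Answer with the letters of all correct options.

C

(A) S5 is determined by the class of reflexive, symmetric, and transitive frames.
(B) D is determined by the class of serial frames.
(C) K4 is determined by exactly this class.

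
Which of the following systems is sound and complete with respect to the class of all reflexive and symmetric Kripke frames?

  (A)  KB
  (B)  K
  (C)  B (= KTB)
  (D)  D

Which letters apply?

C

(A) KB is determined by the class of symmetric frames.
(B) K is determined by the class of arbitrary frames.
(C) B (= KTB) is determined by exactly this class.
(D) D is determined by the class of serial frames.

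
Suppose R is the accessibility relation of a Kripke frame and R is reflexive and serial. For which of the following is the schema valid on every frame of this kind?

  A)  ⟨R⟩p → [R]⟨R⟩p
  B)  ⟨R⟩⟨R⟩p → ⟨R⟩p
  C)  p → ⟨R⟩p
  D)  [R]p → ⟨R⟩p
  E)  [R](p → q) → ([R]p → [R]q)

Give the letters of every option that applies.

C, D, E

(A) ⟨R⟩p → [R]⟨R⟩p (axiom 5) characterises the euclidean frames. Such an R need not be euclidean — not valid.
(B) ⟨R⟩⟨R⟩p → ⟨R⟩p (the dual of axiom 4) characterises the transitive frames. Such an R need not be transitive — not valid.
(C) p → ⟨R⟩p is the dual of axiom T, which corresponds to reflexivity. Every such R is reflexive — valid.
(D) [R]p → ⟨R⟩p is axiom D; it is valid on a frame exactly when R is serial. Every such R is serial, so valid.
(E) this is just K, valid on every normal frame.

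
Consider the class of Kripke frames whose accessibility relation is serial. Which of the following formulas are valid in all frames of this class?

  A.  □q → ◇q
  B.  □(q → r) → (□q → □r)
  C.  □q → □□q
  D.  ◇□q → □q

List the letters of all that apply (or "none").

A, B

(A) axiom D: valid iff R is serial. Every such R is serial — valid.
(B) □(q → r) → (□q → □r) is the K axiom; it holds on all frames — valid.
(C) axiom 4: valid iff R is transitive. Such an R need not be transitive — not valid.
(D) the dual of axiom 5: valid iff R is euclidean. Such an R need not be euclidean — not valid.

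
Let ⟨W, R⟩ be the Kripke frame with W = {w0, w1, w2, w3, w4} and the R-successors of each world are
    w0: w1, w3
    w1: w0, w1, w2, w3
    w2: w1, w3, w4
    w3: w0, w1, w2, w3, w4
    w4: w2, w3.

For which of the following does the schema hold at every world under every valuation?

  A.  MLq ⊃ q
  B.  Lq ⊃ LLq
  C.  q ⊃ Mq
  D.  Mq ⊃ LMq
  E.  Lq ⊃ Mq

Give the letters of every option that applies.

R is not reflexive: not w0 R w0.
R is symmetric: every R-edge is matched by its reverse.
R is not transitive: w0 R w1 and w1 R w0 but not w0 R w0.
R is not euclidean: w1 R w0 and w1 R w2 but not w0 R w2.
R is serial: every world has an R-successor.
(A) MLq ⊃ q is the dual of axiom B, which corresponds to symmetry. R is symmetric — valid.
(B) Lq ⊃ LLq (axiom 4) characterises the transitive frames. R is not transitive — not valid.
(C) q ⊃ Mq is the dual of axiom T, which corresponds to reflexivity. R is not reflexive — not valid.
(D) Mq ⊃ LMq is axiom 5; it is valid on a frame exactly when R is euclidean. R is not euclidean, so not valid.
(E) Lq ⊃ Mq is axiom D; it is valid on a frame exactly when R is serial. R is serial, so valid.

A, E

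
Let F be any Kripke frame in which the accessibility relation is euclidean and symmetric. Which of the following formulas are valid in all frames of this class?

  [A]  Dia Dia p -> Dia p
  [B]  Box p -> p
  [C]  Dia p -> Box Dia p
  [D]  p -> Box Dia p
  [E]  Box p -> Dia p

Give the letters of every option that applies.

A, C, D

A symmetric euclidean relation is transitive (uRv and vRw give vRu by symmetry, then uRw by the euclidean condition, applied at v).
(A) Dia Dia p -> Dia p (the dual of axiom 4) characterises the transitive frames. Every such R is transitive — valid.
(B) axiom T: valid iff R is reflexive. Such an R need not be reflexive — not valid.
(C) Dia p -> Box Dia p is axiom 5, which corresponds to the euclidean property. Every such R is euclidean — valid.
(D) p -> Box Dia p is axiom B, which corresponds to symmetry. Every such R is symmetric — valid.
(E) axiom D: valid iff R is serial. Such an R need not be serial — not valid.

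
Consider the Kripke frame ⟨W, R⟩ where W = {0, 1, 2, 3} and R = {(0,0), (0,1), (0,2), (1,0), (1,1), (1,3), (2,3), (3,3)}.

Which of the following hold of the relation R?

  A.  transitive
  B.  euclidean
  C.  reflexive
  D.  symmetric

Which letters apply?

none

(A) not transitive: 0 R 1 and 1 R 3 but not 0 R 3.
(B) not euclidean: 0 R 1 and 0 R 2 but not 1 R 2.
(C) not reflexive: not 2 R 2.
(D) not symmetric: 0 R 2 but not 2 R 0.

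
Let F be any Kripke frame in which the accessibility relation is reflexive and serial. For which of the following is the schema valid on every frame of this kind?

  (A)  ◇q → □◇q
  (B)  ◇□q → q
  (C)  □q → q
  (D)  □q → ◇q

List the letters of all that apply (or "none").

(A) ◇q → □◇q (axiom 5) characterises the euclidean frames. Such an R need not be euclidean — not valid.
(B) ◇□q → q (the dual of axiom B) characterises the symmetric frames. Such an R need not be symmetric — not valid.
(C) axiom T: valid iff R is reflexive. Every such R is reflexive — valid.
(D) □q → ◇q is axiom D; it is valid on a frame exactly when R is serial. Every such R is serial, so valid.

C, D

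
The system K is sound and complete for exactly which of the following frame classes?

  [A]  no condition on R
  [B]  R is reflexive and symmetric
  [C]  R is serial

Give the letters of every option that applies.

(A) K is sound and complete for exactly this class.
(B) this class determines B (= KTB), not K.
(C) this class determines D, not K.

A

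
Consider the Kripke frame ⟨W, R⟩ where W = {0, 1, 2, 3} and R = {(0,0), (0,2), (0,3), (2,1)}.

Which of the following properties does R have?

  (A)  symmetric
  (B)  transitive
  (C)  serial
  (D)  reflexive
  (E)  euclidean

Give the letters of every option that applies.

(A) not symmetric: 0 R 2 but not 2 R 0.
(B) not transitive: 0 R 2 and 2 R 1 but not 0 R 1.
(C) not serial: 1 has no R-successor.
(D) not reflexive: not 1 R 1.
(E) not euclidean: 0 R 2 and 0 R 0 but not 2 R 0.

none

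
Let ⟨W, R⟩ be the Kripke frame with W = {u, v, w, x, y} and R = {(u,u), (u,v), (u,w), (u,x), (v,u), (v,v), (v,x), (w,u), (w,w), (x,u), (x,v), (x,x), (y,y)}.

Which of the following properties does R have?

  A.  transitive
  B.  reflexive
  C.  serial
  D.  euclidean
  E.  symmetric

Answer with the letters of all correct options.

(A) not transitive: v R u and u R w but not v R w.
(B) reflexive: each world relates to itself.
(C) serial: every world has an R-successor.
(D) not euclidean: u R v and u R w but not v R w.
(E) symmetric: every R-edge is matched by its reverse.

B, C, E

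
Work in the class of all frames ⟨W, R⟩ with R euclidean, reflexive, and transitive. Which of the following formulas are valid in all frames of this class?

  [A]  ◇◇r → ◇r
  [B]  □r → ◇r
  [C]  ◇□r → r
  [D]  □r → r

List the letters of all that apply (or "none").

A relation that is euclidean, reflexive, and transitive is also serial and symmetric.
(A) the dual of axiom 4: valid iff R is transitive. Every such R is transitive — valid.
(B) □r → ◇r is axiom D; it is valid on a frame exactly when R is serial. Every such R is serial, so valid.
(C) ◇□r → r is the dual of axiom B; it is valid on a frame exactly when R is symmetric. Every such R is symmetric, so valid.
(D) □r → r is axiom T; it is valid on a frame exactly when R is reflexive. Every such R is reflexive, so valid.

A, B, C, D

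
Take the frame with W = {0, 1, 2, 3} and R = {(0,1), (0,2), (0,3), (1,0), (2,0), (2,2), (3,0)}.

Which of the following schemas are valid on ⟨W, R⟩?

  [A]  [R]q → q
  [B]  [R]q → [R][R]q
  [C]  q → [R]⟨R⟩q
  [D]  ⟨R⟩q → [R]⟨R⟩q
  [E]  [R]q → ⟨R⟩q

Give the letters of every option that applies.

C, E

R is not reflexive: not 0 R 0.
R is symmetric: every R-edge is matched by its reverse.
R is not transitive: 0 R 1 and 1 R 0 but not 0 R 0.
R is not euclidean: 0 R 1 and 0 R 2 but not 1 R 2.
R is serial: every world has an R-successor.
(A) [R]q → q is axiom T, which corresponds to reflexivity. R is not reflexive — not valid.
(B) [R]q → [R][R]q (axiom 4) characterises the transitive frames. R is not transitive — not valid.
(C) q → [R]⟨R⟩q is axiom B; it is valid on a frame exactly when R is symmetric. R is symmetric, so valid.
(D) axiom 5: valid iff R is euclidean. R is not euclidean — not valid.
(E) [R]q → ⟨R⟩q (axiom D) characterises the serial frames. R is serial — valid.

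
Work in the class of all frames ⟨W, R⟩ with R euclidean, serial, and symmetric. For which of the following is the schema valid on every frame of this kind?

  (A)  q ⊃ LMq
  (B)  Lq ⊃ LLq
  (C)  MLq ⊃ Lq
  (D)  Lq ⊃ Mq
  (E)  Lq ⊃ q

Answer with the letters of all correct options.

Serial, symmetric and euclidean together give transitive (from symmetry + euclidean) and then reflexive; the relation is an equivalence.
(A) q ⊃ LMq is axiom B, which corresponds to symmetry. Every such R is symmetric — valid.
(B) Lq ⊃ LLq is axiom 4, which corresponds to transitivity. Every such R is transitive — valid.
(C) MLq ⊃ Lq is the dual of axiom 5, which corresponds to the euclidean property. Every such R is euclidean — valid.
(D) axiom D: valid iff R is serial. Every such R is serial — valid.
(E) Lq ⊃ q (axiom T) characterises the reflexive frames. Every such R is reflexive — valid.

A, B, C, D, E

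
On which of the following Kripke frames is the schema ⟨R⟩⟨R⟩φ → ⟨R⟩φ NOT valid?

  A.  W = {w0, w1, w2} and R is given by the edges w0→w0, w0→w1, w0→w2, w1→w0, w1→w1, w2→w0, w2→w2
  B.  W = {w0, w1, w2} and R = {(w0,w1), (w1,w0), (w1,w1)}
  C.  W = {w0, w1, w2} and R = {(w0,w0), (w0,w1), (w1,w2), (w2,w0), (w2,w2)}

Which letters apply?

The schema ⟨R⟩⟨R⟩φ → ⟨R⟩φ is the dual of axiom 4; it is valid on a frame iff R is transitive.
(A) R is not transitive (w1 R w0 and w0 R w2 but not w1 R w2), so the schema fails here.
(B) R is not transitive (w0 R w1 and w1 R w0 but not w0 R w0), so the schema fails here.
(C) R is not transitive (w0 R w1 and w1 R w2 but not w0 R w2), so the schema fails here.

A, B, C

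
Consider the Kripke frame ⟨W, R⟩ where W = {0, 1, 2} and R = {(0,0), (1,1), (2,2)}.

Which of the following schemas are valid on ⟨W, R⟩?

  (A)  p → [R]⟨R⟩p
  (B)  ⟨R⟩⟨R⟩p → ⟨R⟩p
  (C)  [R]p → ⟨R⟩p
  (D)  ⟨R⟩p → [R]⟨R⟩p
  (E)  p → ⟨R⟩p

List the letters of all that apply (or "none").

A, B, C, D, E

R is reflexive: each world relates to itself.
R is symmetric: every R-edge is matched by its reverse.
R is transitive: R is closed under composition.
R is euclidean: any two R-successors of the same world are R-related.
R is serial: every world has an R-successor.
(A) p → [R]⟨R⟩p (axiom B) characterises the symmetric frames. R is symmetric — valid.
(B) the dual of axiom 4: valid iff R is transitive. R is transitive — valid.
(C) [R]p → ⟨R⟩p is axiom D, which corresponds to seriality. R is serial — valid.
(D) ⟨R⟩p → [R]⟨R⟩p is axiom 5, which corresponds to the euclidean property. R is euclidean — valid.
(E) p → ⟨R⟩p is the dual of axiom T; it is valid on a frame exactly when R is reflexive. R is reflexive, so valid.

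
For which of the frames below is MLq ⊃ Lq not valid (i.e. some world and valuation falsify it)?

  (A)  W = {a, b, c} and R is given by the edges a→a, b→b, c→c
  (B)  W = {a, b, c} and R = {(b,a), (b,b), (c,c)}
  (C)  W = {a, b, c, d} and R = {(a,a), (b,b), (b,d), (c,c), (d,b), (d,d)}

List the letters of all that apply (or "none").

The schema MLq ⊃ Lq is the dual of axiom 5; it is valid on a frame iff R is euclidean.
(A) R is euclidean (any two R-successors of the same world are R-related), so the schema is valid here.
(B) R is not euclidean (b R a and b R b but not a R b), so the schema fails here.
(C) R is euclidean (any two R-successors of the same world are R-related), so the schema is valid here.

B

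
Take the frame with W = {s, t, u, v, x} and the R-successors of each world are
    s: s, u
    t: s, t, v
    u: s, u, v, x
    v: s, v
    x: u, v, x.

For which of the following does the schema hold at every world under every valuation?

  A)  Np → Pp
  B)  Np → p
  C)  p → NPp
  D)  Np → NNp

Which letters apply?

R is reflexive: each world relates to itself.
R is not symmetric: t R s but not s R t.
R is not transitive: s R u and u R v but not s R v.
R is serial: every world has an R-successor.
(A) Np → Pp (axiom D) characterises the serial frames. R is serial — valid.
(B) Np → p is axiom T; it is valid on a frame exactly when R is reflexive. R is reflexive, so valid.
(C) p → NPp is axiom B, which corresponds to symmetry. R is not symmetric — not valid.
(D) Np → NNp is axiom 4; it is valid on a frame exactly when R is transitive. R is not transitive, so not valid.

A, B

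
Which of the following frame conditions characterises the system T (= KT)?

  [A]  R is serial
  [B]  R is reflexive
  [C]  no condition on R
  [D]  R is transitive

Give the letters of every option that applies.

(A) this class determines D, not T (= KT).
(B) T (= KT) is sound and complete for exactly this class.
(C) this class determines K, not T (= KT).
(D) this class determines K4, not T (= KT).

B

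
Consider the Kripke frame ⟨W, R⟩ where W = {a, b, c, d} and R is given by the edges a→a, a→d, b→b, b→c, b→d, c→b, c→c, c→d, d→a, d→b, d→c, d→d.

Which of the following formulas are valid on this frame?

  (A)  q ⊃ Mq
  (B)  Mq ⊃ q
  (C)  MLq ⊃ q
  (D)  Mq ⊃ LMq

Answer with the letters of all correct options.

R is reflexive: each world relates to itself.
R is symmetric: every R-edge is matched by its reverse.
R is not euclidean: d R a and d R b but not a R b.
R is not a subset of the identity: a R d with a ≠ d.
(A) q ⊃ Mq (the dual of axiom T) characterises the reflexive frames. R is reflexive — valid.
(B) Mq ⊃ q is valid only on frames where every R-edge is a self-loop. Here R ⊄ identity — not valid.
(C) MLq ⊃ q is the dual of axiom B; it is valid on a frame exactly when R is symmetric. R is symmetric, so valid.
(D) axiom 5: valid iff R is euclidean. R is not euclidean — not valid.

A, C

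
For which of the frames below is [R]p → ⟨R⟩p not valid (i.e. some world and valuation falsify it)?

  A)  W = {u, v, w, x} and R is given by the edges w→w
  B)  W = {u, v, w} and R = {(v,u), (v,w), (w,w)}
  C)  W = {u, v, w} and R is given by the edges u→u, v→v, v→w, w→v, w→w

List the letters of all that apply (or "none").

A, B

The schema [R]p → ⟨R⟩p is axiom D; it is valid on a frame iff R is serial.
(A) R is not serial (u has no R-successor), so the schema fails here.
(B) R is not serial (u has no R-successor), so the schema fails here.
(C) R is serial (every world has an R-successor), so the schema is valid here.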